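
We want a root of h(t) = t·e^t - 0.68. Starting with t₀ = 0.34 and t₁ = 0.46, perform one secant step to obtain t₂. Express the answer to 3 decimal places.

h(0.34) = -0.20232, h(0.46) = 0.04867
t₂ = 0.46000 − 0.04867·(0.46000 − 0.34000) / (0.04867 − (-0.20232)) = 0.46000 − (0.00584)/(0.25099) = 0.43673

0.437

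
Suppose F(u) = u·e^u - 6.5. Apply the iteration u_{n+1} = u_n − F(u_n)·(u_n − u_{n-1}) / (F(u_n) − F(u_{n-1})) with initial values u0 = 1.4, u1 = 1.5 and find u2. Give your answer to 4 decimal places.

F(1.4) = -0.822720, F(1.5) = 0.222534
u2 = 1.500000 − 0.222534·(1.500000 − 1.400000) / (0.222534 − (-0.822720)) = 1.500000 − (0.022253)/(1.045254) = 1.478710

1.4787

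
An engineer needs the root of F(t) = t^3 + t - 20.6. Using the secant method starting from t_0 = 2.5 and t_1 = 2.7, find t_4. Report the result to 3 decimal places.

2.620

F(2.5) = -2.47500, F(2.7) = 1.78300
t_2 = 2.70000 − 1.78300·(2.70000 − 2.50000) / (1.78300 − (-2.47500)) = 2.70000 − (0.35660)/(4.25800) = 2.61625
F(2.61625) = -0.07610
t_3 = 2.61625 − (-0.07610)·(2.61625 − 2.70000) / (-0.07610 − 1.78300) = 2.61625 − (0.00637)/(-1.85910) = 2.61968
F(2.61968) = -0.00219
t_4 = 2.61968 − (-0.00219)·(2.61968 − 2.61625) / (-0.00219 − (-0.07610)) = 2.61968 − (-0.00001)/(0.07391) = 2.61978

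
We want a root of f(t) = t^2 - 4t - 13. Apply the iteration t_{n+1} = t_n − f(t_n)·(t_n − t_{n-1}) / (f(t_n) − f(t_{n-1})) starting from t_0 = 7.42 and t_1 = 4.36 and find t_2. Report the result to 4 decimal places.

5.8292

f(7.42) = 12.376400, f(4.36) = -11.430400
t_2 = 4.360000 − (-11.430400)·(4.360000 − 7.420000) / (-11.430400 − 12.376400) = 4.360000 − (34.977024)/(-23.806800) = 5.829203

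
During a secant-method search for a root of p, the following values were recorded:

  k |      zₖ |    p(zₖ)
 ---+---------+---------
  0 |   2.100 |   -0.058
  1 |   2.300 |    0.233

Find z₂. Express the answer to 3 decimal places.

2.140

z₂ = 2.300 − 0.233·(2.300 − 2.100) / (0.233 − (-0.058))
   = 2.300 − (0.04660)/(0.29100) = 2.13986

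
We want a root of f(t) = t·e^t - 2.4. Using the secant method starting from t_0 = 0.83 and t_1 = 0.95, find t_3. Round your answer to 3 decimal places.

0.939

f(0.83) = -0.49655, f(0.95) = 0.05642
t_2 = 0.95000 − 0.05642·(0.95000 − 0.83000) / (0.05642 − (-0.49655)) = 0.95000 − (0.00677)/(0.55297) = 0.93776
f(0.93776) = -0.00475
t_3 = 0.93776 − (-0.00475)·(0.93776 − 0.95000) / (-0.00475 − 0.05642) = 0.93776 − (0.00006)/(-0.06117) = 0.93871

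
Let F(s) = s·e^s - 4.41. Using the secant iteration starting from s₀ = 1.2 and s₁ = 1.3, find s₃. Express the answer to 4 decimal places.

1.2559

F(1.2) = -0.425860, F(1.3) = 0.360086
s₂ = 1.300000 − 0.360086·(1.300000 − 1.200000) / (0.360086 − (-0.425860)) = 1.300000 − (0.036009)/(0.785945) = 1.254184
F(1.254184) = -0.014111
s₃ = 1.254184 − (-0.014111)·(1.254184 − 1.300000) / (-0.014111 − 0.360086) = 1.254184 − (0.000646)/(-0.374196) = 1.255912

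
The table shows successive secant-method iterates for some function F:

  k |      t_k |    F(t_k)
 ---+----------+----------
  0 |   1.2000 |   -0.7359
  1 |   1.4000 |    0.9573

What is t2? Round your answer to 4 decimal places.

t2 = 1.4000 − 0.9573·(1.4000 − 1.2000) / (0.9573 − (-0.7359))
   = 1.4000 − (0.191460)/(1.693200) = 1.286924

1.2869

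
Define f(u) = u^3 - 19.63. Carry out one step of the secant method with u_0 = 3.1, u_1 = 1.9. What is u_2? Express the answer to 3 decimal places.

f(3.1) = 10.16100, f(1.9) = -12.77100
u_2 = 1.90000 − (-12.77100)·(1.90000 − 3.10000) / (-12.77100 − 10.16100) = 1.90000 − (15.32520)/(-22.93200) = 2.56829

2.568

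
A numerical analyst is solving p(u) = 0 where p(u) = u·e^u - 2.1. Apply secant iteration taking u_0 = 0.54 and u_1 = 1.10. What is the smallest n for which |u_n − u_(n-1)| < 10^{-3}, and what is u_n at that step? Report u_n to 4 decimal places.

n = 5, u_n = 0.8752

p(0.54) = -1.173356, p(1.10) = 1.204583
u_2 = 1.100000 − 1.204583·(0.560000)/(2.377939) = 0.816323;  |Δ| = 0.283677
p(0.816323) = -0.253341
u_3 = 0.816323 − (-0.253341)·(-0.283677)/(-1.457924) = 0.865617;  |Δ| = 0.049294
p(0.865617) = -0.042885
u_4 = 0.865617 − (-0.042885)·(0.049294)/(0.210456) = 0.875662;  |Δ| = 0.010045
p(0.875662) = 0.001994
u_5 = 0.875662 − 0.001994·(0.010045)/(0.044879) = 0.875215;  |Δ| = 0.000446
|u_5 − u_4| = 0.000446 < 10^{-3}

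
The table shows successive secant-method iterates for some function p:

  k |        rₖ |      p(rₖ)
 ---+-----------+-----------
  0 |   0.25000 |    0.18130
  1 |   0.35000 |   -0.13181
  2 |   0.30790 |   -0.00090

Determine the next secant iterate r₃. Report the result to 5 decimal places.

r₃ = 0.30790 − (-0.00090)·(0.30790 − 0.35000) / (-0.00090 − (-0.13181))
   = 0.30790 − (0.0000379)/(0.1309100) = 0.3076106

0.30761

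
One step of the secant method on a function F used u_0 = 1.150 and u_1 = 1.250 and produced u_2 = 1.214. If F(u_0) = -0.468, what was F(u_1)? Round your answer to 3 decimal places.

The secant line through (1.150, -0.468) and (1.250, F(u_1)) crosses zero at u_2 = 1.214.
So (1.150, -0.468), (1.250, F(u_1)), (1.214, 0) are collinear:
F(u_1) = -0.468 · (1.250 − 1.214) / (1.150 − 1.214) = -0.468 · (0.03600)/(-0.06400) = 0.26325

0.263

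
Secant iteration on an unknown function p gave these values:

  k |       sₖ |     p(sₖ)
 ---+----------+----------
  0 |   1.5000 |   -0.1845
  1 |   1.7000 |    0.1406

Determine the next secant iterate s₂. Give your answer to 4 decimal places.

1.6135

s₂ = 1.7000 − 0.1406·(1.7000 − 1.5000) / (0.1406 − (-0.1845))
   = 1.7000 − (0.028120)/(0.325100) = 1.613504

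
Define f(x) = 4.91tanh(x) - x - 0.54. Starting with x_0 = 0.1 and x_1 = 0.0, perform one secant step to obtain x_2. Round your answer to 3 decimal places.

f(0.1) = -0.15063, f(0.0) = -0.54000
x_2 = 0.00000 − (-0.54000)·(0.00000 − 0.10000) / (-0.54000 − (-0.15063)) = 0.00000 − (0.05400)/(-0.38937) = 0.13869

0.139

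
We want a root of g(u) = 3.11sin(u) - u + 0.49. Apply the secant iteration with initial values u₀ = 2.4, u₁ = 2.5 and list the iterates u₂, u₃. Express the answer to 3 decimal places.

g(2.4) = 0.19069, g(2.5) = -0.14875
u₂ = 2.50000 − (-0.14875)·(2.50000 − 2.40000) / (-0.14875 − 0.19069) = 2.50000 − (-0.01488)/(-0.33944) = 2.45618
g(2.45618) = 0.00243
u₃ = 2.45618 − 0.00243·(2.45618 − 2.50000) / (0.00243 − (-0.14875)) = 2.45618 − (-0.00011)/(0.15119) = 2.45688

2.456, 2.457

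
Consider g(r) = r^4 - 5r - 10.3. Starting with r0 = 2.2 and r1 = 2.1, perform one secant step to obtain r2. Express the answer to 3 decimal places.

g(2.2) = 2.12560, g(2.1) = -1.35190
r2 = 2.10000 − (-1.35190)·(2.10000 − 2.20000) / (-1.35190 − 2.12560) = 2.10000 − (0.13519)/(-3.47750) = 2.13888

2.139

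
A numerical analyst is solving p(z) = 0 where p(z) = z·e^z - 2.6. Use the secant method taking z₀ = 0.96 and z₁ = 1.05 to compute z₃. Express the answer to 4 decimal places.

0.9778

p(0.96) = -0.092771, p(1.05) = 0.400534
z₂ = 1.050000 − 0.400534·(1.050000 − 0.960000) / (0.400534 − (-0.092771)) = 1.050000 − (0.036048)/(0.493305) = 0.976925
p(0.976925) = -0.005015
z₃ = 0.976925 − (-0.005015)·(0.976925 − 1.050000) / (-0.005015 − 0.400534) = 0.976925 − (0.000366)/(-0.405549) = 0.977829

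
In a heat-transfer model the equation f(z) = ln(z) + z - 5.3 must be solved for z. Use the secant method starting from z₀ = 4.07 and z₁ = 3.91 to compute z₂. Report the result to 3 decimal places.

f(4.07) = 0.17364, f(3.91) = -0.02646
z₂ = 3.91000 − (-0.02646)·(3.91000 − 4.07000) / (-0.02646 − 0.17364) = 3.91000 − (0.00423)/(-0.20011) = 3.93116

3.931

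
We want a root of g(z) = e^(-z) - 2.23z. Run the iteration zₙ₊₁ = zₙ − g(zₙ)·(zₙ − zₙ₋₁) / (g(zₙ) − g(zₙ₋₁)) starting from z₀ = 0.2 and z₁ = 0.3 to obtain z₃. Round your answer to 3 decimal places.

0.324

g(0.2) = 0.37273, g(0.3) = 0.07182
z₂ = 0.30000 − 0.07182·(0.30000 − 0.20000) / (0.07182 − 0.37273) = 0.30000 − (0.00718)/(-0.30091) = 0.32387
g(0.32387) = 0.00112
z₃ = 0.32387 − 0.00112·(0.32387 − 0.30000) / (0.00112 − 0.07182) = 0.32387 − (0.00003)/(-0.07069) = 0.32425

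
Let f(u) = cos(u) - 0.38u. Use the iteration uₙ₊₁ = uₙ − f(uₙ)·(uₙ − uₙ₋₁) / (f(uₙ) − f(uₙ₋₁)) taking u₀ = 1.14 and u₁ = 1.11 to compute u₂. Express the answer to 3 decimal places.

1.128

f(1.14) = -0.01561, f(1.11) = 0.02286
u₂ = 1.11000 − 0.02286·(1.11000 − 1.14000) / (0.02286 − (-0.01561)) = 1.11000 − (-0.00069)/(0.03847) = 1.12783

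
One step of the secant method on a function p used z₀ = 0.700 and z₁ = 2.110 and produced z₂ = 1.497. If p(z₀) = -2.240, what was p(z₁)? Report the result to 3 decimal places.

The secant line through (0.700, -2.240) and (2.110, p(z₁)) crosses zero at z₂ = 1.497.
So (0.700, -2.240), (2.110, p(z₁)), (1.497, 0) are collinear:
p(z₁) = -2.240 · (2.110 − 1.497) / (0.700 − 1.497) = -2.240 · (0.61300)/(-0.79700) = 1.72286

1.723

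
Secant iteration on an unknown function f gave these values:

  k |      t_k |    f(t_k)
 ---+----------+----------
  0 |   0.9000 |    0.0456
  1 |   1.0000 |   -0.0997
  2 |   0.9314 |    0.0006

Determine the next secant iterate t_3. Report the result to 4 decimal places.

t_3 = 0.9314 − 0.0006·(0.9314 − 1.0000) / (0.0006 − (-0.0997))
   = 0.9314 − (-0.000041)/(0.100300) = 0.931810

0.9318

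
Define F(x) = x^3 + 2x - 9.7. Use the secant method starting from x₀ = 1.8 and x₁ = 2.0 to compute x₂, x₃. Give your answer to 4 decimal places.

1.8209, 1.8225

F(1.8) = -0.268000, F(2.0) = 2.300000
x₂ = 2.000000 − 2.300000·(2.000000 − 1.800000) / (2.300000 − (-0.268000)) = 2.000000 − (0.460000)/(2.568000) = 1.820872
F(1.820872) = -0.021015
x₃ = 1.820872 − (-0.021015)·(1.820872 − 2.000000) / (-0.021015 − 2.300000) = 1.820872 − (0.003764)/(-2.321015) = 1.822494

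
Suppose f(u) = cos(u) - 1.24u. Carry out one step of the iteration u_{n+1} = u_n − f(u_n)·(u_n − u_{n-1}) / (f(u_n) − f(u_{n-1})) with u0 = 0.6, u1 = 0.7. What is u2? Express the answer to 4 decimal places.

0.6441

f(0.6) = 0.081336, f(0.7) = -0.103158
u2 = 0.700000 − (-0.103158)·(0.700000 − 0.600000) / (-0.103158 − 0.081336) = 0.700000 − (-0.010316)/(-0.184493) = 0.644086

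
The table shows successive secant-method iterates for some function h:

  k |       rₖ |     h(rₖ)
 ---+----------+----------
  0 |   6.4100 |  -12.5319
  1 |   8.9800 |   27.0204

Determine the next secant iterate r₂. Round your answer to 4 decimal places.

7.2243

r₂ = 8.9800 − 27.0204·(8.9800 − 6.4100) / (27.0204 − (-12.5319))
   = 8.9800 − (69.442428)/(39.552300) = 7.224288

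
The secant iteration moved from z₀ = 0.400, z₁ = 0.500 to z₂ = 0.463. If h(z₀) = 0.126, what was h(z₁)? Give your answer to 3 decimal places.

The secant line through (0.400, 0.126) and (0.500, h(z₁)) crosses zero at z₂ = 0.463.
So (0.400, 0.126), (0.500, h(z₁)), (0.463, 0) are collinear:
h(z₁) = 0.126 · (0.500 − 0.463) / (0.400 − 0.463) = 0.126 · (0.03700)/(-0.06300) = -0.07400

-0.074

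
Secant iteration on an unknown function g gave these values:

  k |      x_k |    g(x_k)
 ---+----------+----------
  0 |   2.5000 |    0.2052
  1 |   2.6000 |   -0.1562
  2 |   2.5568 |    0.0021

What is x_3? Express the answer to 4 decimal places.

x_3 = 2.5568 − 0.0021·(2.5568 − 2.6000) / (0.0021 − (-0.1562))
   = 2.5568 − (-0.000091)/(0.158300) = 2.557373

2.5574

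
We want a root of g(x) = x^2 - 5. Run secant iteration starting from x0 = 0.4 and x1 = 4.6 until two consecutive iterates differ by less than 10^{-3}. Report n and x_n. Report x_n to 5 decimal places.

n = 7, x_n = 2.23607

g(0.4) = -4.8400000, g(4.6) = 16.1600000
x2 = 4.6000000 − 16.1600000·(4.2000000)/(21.0000000) = 1.3680000;  |Δ| = 3.2320000
g(1.3680000) = -3.1285760
x3 = 1.3680000 − (-3.1285760)·(-3.2320000)/(-19.2885760) = 1.8922252;  |Δ| = 0.5242252
g(1.8922252) = -1.4194838
x4 = 1.8922252 − (-1.4194838)·(0.5242252)/(1.7090922) = 2.3276196;  |Δ| = 0.4353944
g(2.3276196) = 0.4178130
x5 = 2.3276196 − 0.4178130·(0.4353944)/(1.8372968) = 2.2286081;  |Δ| = 0.0990115
g(2.2286081) = -0.0333058
x6 = 2.2286081 − (-0.0333058)·(-0.0990115)/(-0.4511188) = 2.2359181;  |Δ| = 0.0073099
g(2.2359181) = -0.0006703
x7 = 2.2359181 − (-0.0006703)·(0.0073099)/(0.0326354) = 2.2360682;  |Δ| = 0.0001501
|x7 − x6| = 0.0001501 < 10^{-3}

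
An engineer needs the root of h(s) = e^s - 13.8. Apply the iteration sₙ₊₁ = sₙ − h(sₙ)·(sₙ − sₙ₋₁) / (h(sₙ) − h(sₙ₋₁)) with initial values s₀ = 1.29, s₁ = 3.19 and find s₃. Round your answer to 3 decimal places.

2.517

h(1.29) = -10.16721, h(3.19) = 10.48843
s₂ = 3.19000 − 10.48843·(3.19000 − 1.29000) / (10.48843 − (-10.16721)) = 3.19000 − (19.92801)/(20.65564) = 2.22523
h(2.22523) = -4.54442
s₃ = 2.22523 − (-4.54442)·(2.22523 − 3.19000) / (-4.54442 − 10.48843) = 2.22523 − (4.38434)/(-15.03285) = 2.51688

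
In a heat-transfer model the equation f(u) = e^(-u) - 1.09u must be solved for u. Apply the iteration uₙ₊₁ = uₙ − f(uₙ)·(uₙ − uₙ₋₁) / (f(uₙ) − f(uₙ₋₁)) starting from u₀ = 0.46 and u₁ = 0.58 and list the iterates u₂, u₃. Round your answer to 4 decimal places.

0.5371, 0.5365

f(0.46) = 0.129884, f(0.58) = -0.072302
u₂ = 0.580000 − (-0.072302)·(0.580000 − 0.460000) / (-0.072302 − 0.129884) = 0.580000 − (-0.008676)/(-0.202185) = 0.537088
f(0.537088) = -0.000978
u₃ = 0.537088 − (-0.000978)·(0.537088 − 0.580000) / (-0.000978 − (-0.072302)) = 0.537088 − (0.000042)/(0.071324) = 0.536499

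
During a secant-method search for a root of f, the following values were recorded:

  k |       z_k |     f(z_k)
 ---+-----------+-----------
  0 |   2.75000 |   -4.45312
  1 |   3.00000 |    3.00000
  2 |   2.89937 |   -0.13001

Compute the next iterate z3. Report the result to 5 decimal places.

z3 = 2.89937 − (-0.13001)·(2.89937 − 3.00000) / (-0.13001 − 3.00000)
   = 2.89937 − (0.0130829)/(-3.1300100) = 2.9035498

2.90355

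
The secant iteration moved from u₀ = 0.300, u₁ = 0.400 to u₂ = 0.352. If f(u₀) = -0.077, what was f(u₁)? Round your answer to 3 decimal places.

The secant line through (0.300, -0.077) and (0.400, f(u₁)) crosses zero at u₂ = 0.352.
So (0.300, -0.077), (0.400, f(u₁)), (0.352, 0) are collinear:
f(u₁) = -0.077 · (0.400 − 0.352) / (0.300 − 0.352) = -0.077 · (0.04800)/(-0.05200) = 0.07108

0.071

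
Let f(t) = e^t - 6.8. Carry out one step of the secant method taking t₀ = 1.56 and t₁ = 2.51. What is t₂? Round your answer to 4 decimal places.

f(1.56) = -2.041179, f(2.51) = 5.504930
t₂ = 2.510000 − 5.504930·(2.510000 − 1.560000) / (5.504930 − (-2.041179)) = 2.510000 − (5.229684)/(7.546109) = 1.816970

1.8170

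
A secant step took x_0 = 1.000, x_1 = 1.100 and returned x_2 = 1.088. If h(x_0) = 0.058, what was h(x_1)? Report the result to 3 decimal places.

The secant line through (1.000, 0.058) and (1.100, h(x_1)) crosses zero at x_2 = 1.088.
So (1.000, 0.058), (1.100, h(x_1)), (1.088, 0) are collinear:
h(x_1) = 0.058 · (1.100 − 1.088) / (1.000 − 1.088) = 0.058 · (0.01200)/(-0.08800) = -0.00791

-0.008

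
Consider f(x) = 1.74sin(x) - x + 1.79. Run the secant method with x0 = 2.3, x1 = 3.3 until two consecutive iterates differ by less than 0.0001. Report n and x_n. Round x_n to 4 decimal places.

f(2.3) = 0.787527, f(3.3) = -1.784478
x2 = 3.300000 − (-1.784478)·(1.000000)/(-2.572005) = 2.606192;  |Δ| = 0.693808
f(2.606192) = 0.071531
x3 = 2.606192 − 0.071531·(-0.693808)/(1.856009) = 2.632932;  |Δ| = 0.026740
f(2.632932) = 0.004463
x4 = 2.632932 − 0.004463·(0.026740)/(-0.067068) = 2.634711;  |Δ| = 0.001779
f(2.634711) = -0.000022
x5 = 2.634711 − (-0.000022)·(0.001779)/(-0.004485) = 2.634702;  |Δ| = 0.000009
|x5 − x4| = 0.000009 < 0.0001

n = 5, x_n = 2.6347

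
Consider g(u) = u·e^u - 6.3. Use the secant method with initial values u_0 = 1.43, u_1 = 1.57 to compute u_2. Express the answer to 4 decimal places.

1.4589

g(1.43) = -0.324460, g(1.57) = 1.246438
u_2 = 1.570000 − 1.246438·(1.570000 − 1.430000) / (1.246438 − (-0.324460)) = 1.570000 − (0.174501)/(1.570898) = 1.458916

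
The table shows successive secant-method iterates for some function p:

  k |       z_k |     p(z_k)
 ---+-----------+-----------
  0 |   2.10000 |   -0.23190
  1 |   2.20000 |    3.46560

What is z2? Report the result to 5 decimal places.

2.10627

z2 = 2.20000 − 3.46560·(2.20000 − 2.10000) / (3.46560 − (-0.23190))
   = 2.20000 − (0.3465600)/(3.6975000) = 2.1062718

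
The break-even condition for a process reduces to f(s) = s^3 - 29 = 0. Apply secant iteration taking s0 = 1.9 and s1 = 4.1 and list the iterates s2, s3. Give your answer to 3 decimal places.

f(1.9) = -22.14100, f(4.1) = 39.92100
s2 = 4.10000 − 39.92100·(4.10000 − 1.90000) / (39.92100 − (-22.14100)) = 4.10000 − (87.82620)/(62.06200) = 2.68486
f(2.68486) = -9.64618
s3 = 2.68486 − (-9.64618)·(2.68486 − 4.10000) / (-9.64618 − 39.92100) = 2.68486 − (13.65066)/(-49.56718) = 2.96026

2.685, 2.960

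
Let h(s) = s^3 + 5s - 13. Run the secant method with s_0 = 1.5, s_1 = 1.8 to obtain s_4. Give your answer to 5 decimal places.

h(1.5) = -2.1250000, h(1.8) = 1.8320000
s_2 = 1.8000000 − 1.8320000·(1.8000000 − 1.5000000) / (1.8320000 − (-2.1250000)) = 1.8000000 − (0.5496000)/(3.9570000) = 1.6611069
h(1.6611069) = -0.1110129
s_3 = 1.6611069 − (-0.1110129)·(1.6611069 − 1.8000000) / (-0.1110129 − 1.8320000) = 1.6611069 − (0.0154189)/(-1.9430129) = 1.6690425
h(1.6690425) = -0.0053314
s_4 = 1.6690425 − (-0.0053314)·(1.6690425 − 1.6611069) / (-0.0053314 − (-0.1110129)) = 1.6690425 − (-0.0000423)/(0.1056815) = 1.6694428

1.66944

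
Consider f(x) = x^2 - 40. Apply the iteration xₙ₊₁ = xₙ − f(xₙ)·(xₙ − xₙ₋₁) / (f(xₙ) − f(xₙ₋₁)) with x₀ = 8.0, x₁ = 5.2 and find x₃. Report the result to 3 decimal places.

f(8.0) = 24.00000, f(5.2) = -12.96000
x₂ = 5.20000 − (-12.96000)·(5.20000 − 8.00000) / (-12.96000 − 24.00000) = 5.20000 − (36.28800)/(-36.96000) = 6.18182
f(6.18182) = -1.78512
x₃ = 6.18182 − (-1.78512)·(6.18182 − 5.20000) / (-1.78512 − (-12.96000)) = 6.18182 − (-1.75267)/(11.17488) = 6.33866

6.339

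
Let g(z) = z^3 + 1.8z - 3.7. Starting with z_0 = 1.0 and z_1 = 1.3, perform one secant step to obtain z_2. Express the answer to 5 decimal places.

1.15544

g(1.0) = -0.9000000, g(1.3) = 0.8370000
z_2 = 1.3000000 − 0.8370000·(1.3000000 − 1.0000000) / (0.8370000 − (-0.9000000)) = 1.3000000 − (0.2511000)/(1.7370000) = 1.1554404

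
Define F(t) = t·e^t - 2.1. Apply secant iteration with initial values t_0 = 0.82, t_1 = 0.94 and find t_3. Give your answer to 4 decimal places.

F(0.82) = -0.238190, F(0.94) = 0.306383
t_2 = 0.940000 − 0.306383·(0.940000 − 0.820000) / (0.306383 − (-0.238190)) = 0.940000 − (0.036766)/(0.544573) = 0.872487
F(0.872487) = -0.012267
t_3 = 0.872487 − (-0.012267)·(0.872487 − 0.940000) / (-0.012267 − 0.306383) = 0.872487 − (0.000828)/(-0.318649) = 0.875086

0.8751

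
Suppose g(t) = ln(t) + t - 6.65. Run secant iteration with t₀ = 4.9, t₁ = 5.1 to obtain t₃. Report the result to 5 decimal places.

5.03382

g(4.9) = -0.1607648, g(5.1) = 0.0792405
t₂ = 5.1000000 − 0.0792405·(5.1000000 − 4.9000000) / (0.0792405 − (-0.1607648)) = 5.1000000 − (0.0158481)/(0.2400053) = 5.0339677
g(5.0339677) = 0.0001762
t₃ = 5.0339677 − 0.0001762·(5.0339677 − 5.1000000) / (0.0001762 − 0.0792405) = 5.0339677 − (-0.0000116)/(-0.0790644) = 5.0338206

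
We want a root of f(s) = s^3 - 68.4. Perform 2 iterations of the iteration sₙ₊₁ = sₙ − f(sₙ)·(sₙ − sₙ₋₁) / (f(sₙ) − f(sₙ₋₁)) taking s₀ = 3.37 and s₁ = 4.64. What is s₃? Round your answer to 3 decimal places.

f(3.37) = -30.12725, f(4.64) = 31.49734
s₂ = 4.64000 − 31.49734·(4.64000 − 3.37000) / (31.49734 − (-30.12725)) = 4.64000 − (40.00163)/(61.62459) = 3.99088
f(3.99088) = -4.83666
s₃ = 3.99088 − (-4.83666)·(3.99088 − 4.64000) / (-4.83666 − 31.49734) = 3.99088 − (3.13957)/(-36.33401) = 4.07729

4.077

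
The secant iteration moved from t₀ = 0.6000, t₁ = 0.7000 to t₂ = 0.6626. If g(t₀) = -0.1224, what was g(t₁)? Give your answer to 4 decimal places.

The secant line through (0.6000, -0.1224) and (0.7000, g(t₁)) crosses zero at t₂ = 0.6626.
So (0.6000, -0.1224), (0.7000, g(t₁)), (0.6626, 0) are collinear:
g(t₁) = -0.1224 · (0.7000 − 0.6626) / (0.6000 − 0.6626) = -0.1224 · (0.037400)/(-0.062600) = 0.073127

0.0731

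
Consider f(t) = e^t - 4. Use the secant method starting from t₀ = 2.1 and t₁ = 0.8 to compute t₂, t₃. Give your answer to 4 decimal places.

1.1883, 1.4525

f(2.1) = 4.166170, f(0.8) = -1.774459
t₂ = 0.800000 − (-1.774459)·(0.800000 − 2.100000) / (-1.774459 − 4.166170) = 0.800000 − (2.306797)/(-5.940629) = 1.188309
f(1.188309) = -0.718474
t₃ = 1.188309 − (-0.718474)·(1.188309 − 0.800000) / (-0.718474 − (-1.774459)) = 1.188309 − (-0.278990)/(1.055985) = 1.452507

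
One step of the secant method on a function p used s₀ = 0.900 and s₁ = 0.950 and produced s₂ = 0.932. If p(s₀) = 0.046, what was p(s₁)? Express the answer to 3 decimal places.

-0.026

The secant line through (0.900, 0.046) and (0.950, p(s₁)) crosses zero at s₂ = 0.932.
So (0.900, 0.046), (0.950, p(s₁)), (0.932, 0) are collinear:
p(s₁) = 0.046 · (0.950 − 0.932) / (0.900 − 0.932) = 0.046 · (0.01800)/(-0.03200) = -0.02587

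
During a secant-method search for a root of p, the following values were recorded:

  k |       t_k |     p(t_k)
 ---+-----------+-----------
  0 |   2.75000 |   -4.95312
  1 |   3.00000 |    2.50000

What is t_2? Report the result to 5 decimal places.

t_2 = 3.00000 − 2.50000·(3.00000 − 2.75000) / (2.50000 − (-4.95312))
   = 3.00000 − (0.6250000)/(7.4531200) = 2.9161425

2.91614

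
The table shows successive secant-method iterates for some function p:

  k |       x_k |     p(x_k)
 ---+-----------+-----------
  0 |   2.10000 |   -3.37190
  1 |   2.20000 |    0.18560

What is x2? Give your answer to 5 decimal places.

2.19478

x2 = 2.20000 − 0.18560·(2.20000 − 2.10000) / (0.18560 − (-3.37190))
   = 2.20000 − (0.0185600)/(3.5575000) = 2.1947829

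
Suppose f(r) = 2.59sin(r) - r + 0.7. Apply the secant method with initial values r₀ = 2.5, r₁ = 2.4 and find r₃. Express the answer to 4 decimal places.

2.4169

f(2.5) = -0.249957, f(2.4) = 0.049450
r₂ = 2.400000 − 0.049450·(2.400000 − 2.500000) / (0.049450 − (-0.249957)) = 2.400000 − (-0.004945)/(0.299407) = 2.416516
f(2.416516) = 0.001154
r₃ = 2.416516 − 0.001154·(2.416516 − 2.400000) / (0.001154 − 0.049450) = 2.416516 − (0.000019)/(-0.048296) = 2.416910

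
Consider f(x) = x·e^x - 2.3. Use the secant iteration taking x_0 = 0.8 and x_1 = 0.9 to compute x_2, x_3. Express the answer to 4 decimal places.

f(0.8) = -0.519567, f(0.9) = -0.086357
x_2 = 0.900000 − (-0.086357)·(0.900000 − 0.800000) / (-0.086357 − (-0.519567)) = 0.900000 − (-0.008636)/(0.433210) = 0.919934
f(0.919934) = 0.008230
x_3 = 0.919934 − 0.008230·(0.919934 − 0.900000) / (0.008230 − (-0.086357)) = 0.919934 − (0.000164)/(0.094588) = 0.918200

0.9199, 0.9182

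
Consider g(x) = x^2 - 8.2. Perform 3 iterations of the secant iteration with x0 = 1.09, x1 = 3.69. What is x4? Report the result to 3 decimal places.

g(1.09) = -7.01190, g(3.69) = 5.41610
x2 = 3.69000 − 5.41610·(3.69000 − 1.09000) / (5.41610 − (-7.01190)) = 3.69000 − (14.08186)/(12.42800) = 2.55692
g(2.55692) = -1.66214
x3 = 2.55692 − (-1.66214)·(2.55692 − 3.69000) / (-1.66214 − 5.41610) = 2.55692 − (1.88333)/(-7.07824) = 2.82300
g(2.82300) = -0.23069
x4 = 2.82300 − (-0.23069)·(2.82300 − 2.55692) / (-0.23069 − (-1.66214)) = 2.82300 − (-0.06138)/(1.43145) = 2.86588

2.866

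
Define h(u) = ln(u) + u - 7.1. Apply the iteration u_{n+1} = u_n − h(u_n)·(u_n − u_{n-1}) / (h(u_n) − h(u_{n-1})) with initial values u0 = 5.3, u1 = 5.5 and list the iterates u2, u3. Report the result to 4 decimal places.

5.4116, 5.4115

h(5.3) = -0.132293, h(5.5) = 0.104748
u2 = 5.500000 − 0.104748·(5.500000 − 5.300000) / (0.104748 − (-0.132293)) = 5.500000 − (0.020950)/(0.237041) = 5.411620
h(5.411620) = 0.000169
u3 = 5.411620 − 0.000169·(5.411620 − 5.500000) / (0.000169 − 0.104748) = 5.411620 − (-0.000015)/(-0.104579) = 5.411478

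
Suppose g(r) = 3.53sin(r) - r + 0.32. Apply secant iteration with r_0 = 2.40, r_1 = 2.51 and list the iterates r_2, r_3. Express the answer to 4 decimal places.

g(2.40) = 0.304385, g(2.51) = -0.105779
r_2 = 2.510000 − (-0.105779)·(2.510000 − 2.400000) / (-0.105779 − 0.304385) = 2.510000 − (-0.011636)/(-0.410164) = 2.481632
g(2.481632) = 0.002562
r_3 = 2.481632 − 0.002562·(2.481632 − 2.510000) / (0.002562 − (-0.105779)) = 2.481632 − (-0.000073)/(0.108341) = 2.482303

2.4816, 2.4823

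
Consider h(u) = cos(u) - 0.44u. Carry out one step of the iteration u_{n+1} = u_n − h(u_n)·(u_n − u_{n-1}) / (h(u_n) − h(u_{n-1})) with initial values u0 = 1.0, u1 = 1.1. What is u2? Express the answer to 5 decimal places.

h(1.0) = 0.1003023, h(1.1) = -0.0304039
u2 = 1.1000000 − (-0.0304039)·(1.1000000 − 1.0000000) / (-0.0304039 − 0.1003023) = 1.1000000 − (-0.0030404)/(-0.1307062) = 1.0767388

1.07674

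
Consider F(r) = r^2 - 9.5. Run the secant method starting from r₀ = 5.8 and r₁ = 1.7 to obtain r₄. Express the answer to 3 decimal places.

3.068

F(5.8) = 24.14000, F(1.7) = -6.61000
r₂ = 1.70000 − (-6.61000)·(1.70000 − 5.80000) / (-6.61000 − 24.14000) = 1.70000 − (27.10100)/(-30.75000) = 2.58133
F(2.58133) = -2.83672
r₃ = 2.58133 − (-2.83672)·(2.58133 − 1.70000) / (-2.83672 − (-6.61000)) = 2.58133 − (-2.50009)/(3.77328) = 3.24391
F(3.24391) = 1.02296
r₄ = 3.24391 − 1.02296·(3.24391 − 2.58133) / (1.02296 − (-2.83672)) = 3.24391 − (0.67779)/(3.85968) = 3.06830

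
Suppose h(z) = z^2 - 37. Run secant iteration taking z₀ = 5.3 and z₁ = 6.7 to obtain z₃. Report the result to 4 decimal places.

6.0808

h(5.3) = -8.910000, h(6.7) = 7.890000
z₂ = 6.700000 − 7.890000·(6.700000 − 5.300000) / (7.890000 − (-8.910000)) = 6.700000 − (11.046000)/(16.800000) = 6.042500
h(6.042500) = -0.488194
z₃ = 6.042500 − (-0.488194)·(6.042500 − 6.700000) / (-0.488194 − 7.890000) = 6.042500 − (0.320987)/(-8.378194) = 6.080812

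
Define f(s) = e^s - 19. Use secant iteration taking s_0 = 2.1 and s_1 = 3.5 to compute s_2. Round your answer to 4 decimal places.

2.7079

f(2.1) = -10.833830, f(3.5) = 14.115452
s_2 = 3.500000 − 14.115452·(3.500000 − 2.100000) / (14.115452 − (-10.833830)) = 3.500000 − (19.761633)/(24.949282) = 2.707928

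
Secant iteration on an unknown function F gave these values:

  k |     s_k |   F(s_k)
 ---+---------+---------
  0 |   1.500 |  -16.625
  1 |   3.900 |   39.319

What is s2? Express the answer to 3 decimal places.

2.213

s2 = 3.900 − 39.319·(3.900 − 1.500) / (39.319 − (-16.625))
   = 3.900 − (94.36560)/(55.94400) = 2.21321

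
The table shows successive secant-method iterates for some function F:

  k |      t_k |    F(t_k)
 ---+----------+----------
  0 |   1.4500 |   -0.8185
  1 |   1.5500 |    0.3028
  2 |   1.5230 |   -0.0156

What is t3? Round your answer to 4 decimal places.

t3 = 1.5230 − (-0.0156)·(1.5230 − 1.5500) / (-0.0156 − 0.3028)
   = 1.5230 − (0.000421)/(-0.318400) = 1.524323

1.5243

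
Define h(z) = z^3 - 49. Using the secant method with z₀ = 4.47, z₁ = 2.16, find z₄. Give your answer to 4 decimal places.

3.6368

h(4.47) = 40.314623, h(2.16) = -38.922304
z₂ = 2.160000 − (-38.922304)·(2.160000 − 4.470000) / (-38.922304 − 40.314623) = 2.160000 − (89.910522)/(-79.236927) = 3.294705
h(3.294705) = -13.235716
z₃ = 3.294705 − (-13.235716)·(3.294705 − 2.160000) / (-13.235716 − (-38.922304)) = 3.294705 − (-15.018631)/(25.686588) = 3.879392
h(3.879392) = 9.383639
z₄ = 3.879392 − 9.383639·(3.879392 − 3.294705) / (9.383639 − (-13.235716)) = 3.879392 − (5.486498)/(22.619355) = 3.636835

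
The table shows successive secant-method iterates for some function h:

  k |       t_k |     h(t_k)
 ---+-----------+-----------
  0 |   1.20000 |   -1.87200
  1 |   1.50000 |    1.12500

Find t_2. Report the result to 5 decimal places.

1.38739

t_2 = 1.50000 − 1.12500·(1.50000 − 1.20000) / (1.12500 − (-1.87200))
   = 1.50000 − (0.3375000)/(2.9970000) = 1.3873874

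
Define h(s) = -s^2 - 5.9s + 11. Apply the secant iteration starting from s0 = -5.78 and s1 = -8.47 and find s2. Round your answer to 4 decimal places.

h(-5.78) = 11.693600, h(-8.47) = -10.767900
s2 = -8.470000 − (-10.767900)·(-8.470000 − (-5.780000)) / (-10.767900 − 11.693600) = -8.470000 − (28.965651)/(-22.461500) = -7.180431

-7.1804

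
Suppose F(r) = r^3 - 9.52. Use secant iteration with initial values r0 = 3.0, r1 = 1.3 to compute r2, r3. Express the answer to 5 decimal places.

1.80192, 2.30599

F(3.0) = 17.4800000, F(1.3) = -7.3230000
r2 = 1.3000000 − (-7.3230000)·(1.3000000 − 3.0000000) / (-7.3230000 − 17.4800000) = 1.3000000 − (12.4491000)/(-24.8030000) = 1.8019191
F(1.8019191) = -3.6693262
r3 = 1.8019191 − (-3.6693262)·(1.8019191 − 1.3000000) / (-3.6693262 − (-7.3230000)) = 1.8019191 − (-1.8417050)/(3.6536738) = 2.3059885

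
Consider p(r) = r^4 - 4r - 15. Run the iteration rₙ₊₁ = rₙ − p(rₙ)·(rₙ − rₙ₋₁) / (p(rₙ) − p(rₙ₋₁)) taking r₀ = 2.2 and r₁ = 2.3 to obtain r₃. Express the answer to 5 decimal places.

2.20959

p(2.2) = -0.3744000, p(2.3) = 3.7841000
r₂ = 2.3000000 − 3.7841000·(2.3000000 − 2.2000000) / (3.7841000 − (-0.3744000)) = 2.3000000 − (0.3784100)/(4.1585000) = 2.2090032
p(2.2090032) = -0.0245864
r₃ = 2.2090032 − (-0.0245864)·(2.2090032 − 2.3000000) / (-0.0245864 − 3.7841000) = 2.2090032 − (0.0022373)/(-3.8086864) = 2.2095907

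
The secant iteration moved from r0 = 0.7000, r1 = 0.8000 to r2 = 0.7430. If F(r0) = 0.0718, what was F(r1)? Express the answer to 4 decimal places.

The secant line through (0.7000, 0.0718) and (0.8000, F(r1)) crosses zero at r2 = 0.7430.
So (0.7000, 0.0718), (0.8000, F(r1)), (0.7430, 0) are collinear:
F(r1) = 0.0718 · (0.8000 − 0.7430) / (0.7000 − 0.7430) = 0.0718 · (0.057000)/(-0.043000) = -0.095177

-0.0952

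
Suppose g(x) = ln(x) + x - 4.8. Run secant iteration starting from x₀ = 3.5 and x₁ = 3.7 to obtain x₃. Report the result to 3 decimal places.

g(3.5) = -0.04724, g(3.7) = 0.20833
x₂ = 3.70000 − 0.20833·(3.70000 − 3.50000) / (0.20833 − (-0.04724)) = 3.70000 − (0.04167)/(0.25557) = 3.53697
g(3.53697) = 0.00024
x₃ = 3.53697 − 0.00024·(3.53697 − 3.70000) / (0.00024 − 0.20833) = 3.53697 − (-0.00004)/(-0.20810) = 3.53678

3.537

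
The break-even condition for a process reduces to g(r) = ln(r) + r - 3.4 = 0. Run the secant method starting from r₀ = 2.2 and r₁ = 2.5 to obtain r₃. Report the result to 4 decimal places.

g(2.2) = -0.411543, g(2.5) = 0.016291
r₂ = 2.500000 − 0.016291·(2.500000 − 2.200000) / (0.016291 − (-0.411543)) = 2.500000 − (0.004887)/(0.427833) = 2.488577
g(2.488577) = 0.000288
r₃ = 2.488577 − 0.000288·(2.488577 − 2.500000) / (0.000288 − 0.016291) = 2.488577 − (-0.000003)/(-0.016003) = 2.488371

2.4884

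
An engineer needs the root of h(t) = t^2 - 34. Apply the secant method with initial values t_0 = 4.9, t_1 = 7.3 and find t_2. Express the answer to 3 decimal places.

h(4.9) = -9.99000, h(7.3) = 19.29000
t_2 = 7.30000 − 19.29000·(7.30000 − 4.90000) / (19.29000 − (-9.99000)) = 7.30000 − (46.29600)/(29.28000) = 5.71885

5.719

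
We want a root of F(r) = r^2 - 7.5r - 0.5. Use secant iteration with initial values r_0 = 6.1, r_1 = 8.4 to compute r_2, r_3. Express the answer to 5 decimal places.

F(6.1) = -9.0400000, F(8.4) = 7.0600000
r_2 = 8.4000000 − 7.0600000·(8.4000000 − 6.1000000) / (7.0600000 − (-9.0400000)) = 8.4000000 − (16.2380000)/(16.1000000) = 7.3914286
F(7.3914286) = -1.3024980
r_3 = 7.3914286 − (-1.3024980)·(7.3914286 − 8.4000000) / (-1.3024980 − 7.0600000) = 7.3914286 − (1.3136622)/(-8.3624980) = 7.5485183

7.39143, 7.54852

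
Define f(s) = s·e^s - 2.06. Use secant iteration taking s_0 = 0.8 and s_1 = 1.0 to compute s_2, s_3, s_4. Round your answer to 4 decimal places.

f(0.8) = -0.279567, f(1.0) = 0.658282
s_2 = 1.000000 − 0.658282·(1.000000 − 0.800000) / (0.658282 − (-0.279567)) = 1.000000 − (0.131656)/(0.937849) = 0.859619
f(0.859619) = -0.029357
s_3 = 0.859619 − (-0.029357)·(0.859619 − 1.000000) / (-0.029357 − 0.658282) = 0.859619 − (0.004121)/(-0.687639) = 0.865612
f(0.865612) = -0.002908
s_4 = 0.865612 − (-0.002908)·(0.865612 − 0.859619) / (-0.002908 − (-0.029357)) = 0.865612 − (-0.000017)/(0.026449) = 0.866271

0.8596, 0.8656, 0.8663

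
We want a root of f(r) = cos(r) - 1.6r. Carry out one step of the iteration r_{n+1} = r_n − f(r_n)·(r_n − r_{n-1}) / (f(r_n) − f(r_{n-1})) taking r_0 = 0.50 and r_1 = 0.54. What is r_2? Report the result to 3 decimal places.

f(0.50) = 0.07758, f(0.54) = -0.00629
r_2 = 0.54000 − (-0.00629)·(0.54000 − 0.50000) / (-0.00629 − 0.07758) = 0.54000 − (-0.00025)/(-0.08387) = 0.53700

0.537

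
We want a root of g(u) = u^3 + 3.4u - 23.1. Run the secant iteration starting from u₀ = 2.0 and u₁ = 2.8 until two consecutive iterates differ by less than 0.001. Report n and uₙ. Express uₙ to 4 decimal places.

g(2.0) = -8.300000, g(2.8) = 8.372000
u₂ = 2.800000 − 8.372000·(0.800000)/(16.672000) = 2.398273;  |Δ| = 0.401727
g(2.398273) = -1.151702
u₃ = 2.398273 − (-1.151702)·(-0.401727)/(-9.523702) = 2.446853;  |Δ| = 0.048581
g(2.446853) = -0.131161
u₄ = 2.446853 − (-0.131161)·(0.048581)/(1.020541) = 2.453097;  |Δ| = 0.006244
g(2.453097) = 0.002498
u₅ = 2.453097 − 0.002498·(0.006244)/(0.133659) = 2.452980;  |Δ| = 0.000117
|u₅ − u₄| = 0.000117 < 0.001

n = 5, uₙ = 2.4530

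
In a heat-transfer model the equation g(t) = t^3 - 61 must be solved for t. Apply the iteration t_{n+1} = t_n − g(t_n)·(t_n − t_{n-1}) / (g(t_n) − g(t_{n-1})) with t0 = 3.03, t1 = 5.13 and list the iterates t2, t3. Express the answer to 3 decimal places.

g(3.03) = -33.18187, g(5.13) = 74.00570
t2 = 5.13000 − 74.00570·(5.13000 − 3.03000) / (74.00570 − (-33.18187)) = 5.13000 − (155.41196)/(107.18757) = 3.68009
g(3.68009) = -11.16017
t3 = 3.68009 − (-11.16017)·(3.68009 − 5.13000) / (-11.16017 − 74.00570) = 3.68009 − (16.18121)/(-85.16587) = 3.87009

3.680, 3.870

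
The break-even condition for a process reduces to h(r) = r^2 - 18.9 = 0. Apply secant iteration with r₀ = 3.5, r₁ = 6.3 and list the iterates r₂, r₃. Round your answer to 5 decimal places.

h(3.5) = -6.6500000, h(6.3) = 20.7900000
r₂ = 6.3000000 − 20.7900000·(6.3000000 − 3.5000000) / (20.7900000 − (-6.6500000)) = 6.3000000 − (58.2120000)/(27.4400000) = 4.1785714
h(4.1785714) = -1.4395408
r₃ = 4.1785714 − (-1.4395408)·(4.1785714 − 6.3000000) / (-1.4395408 − 20.7900000) = 4.1785714 − (3.0538830)/(-22.2295408) = 4.3159509

4.17857, 4.31595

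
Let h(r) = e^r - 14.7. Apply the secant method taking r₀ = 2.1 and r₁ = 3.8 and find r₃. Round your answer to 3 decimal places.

h(2.1) = -6.53383, h(3.8) = 30.00118
r₂ = 3.80000 − 30.00118·(3.80000 − 2.10000) / (30.00118 − (-6.53383)) = 3.80000 − (51.00201)/(36.53501) = 2.40402
h(2.40402) = -3.63238
r₃ = 2.40402 − (-3.63238)·(2.40402 − 3.80000) / (-3.63238 − 30.00118) = 2.40402 − (5.07072)/(-33.63356) = 2.55479

2.555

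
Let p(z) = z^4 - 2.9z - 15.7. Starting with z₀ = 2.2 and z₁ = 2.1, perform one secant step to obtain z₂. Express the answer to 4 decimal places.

2.1635

p(2.2) = 1.345600, p(2.1) = -2.341900
z₂ = 2.100000 − (-2.341900)·(2.100000 − 2.200000) / (-2.341900 − 1.345600) = 2.100000 − (0.234190)/(-3.687500) = 2.163509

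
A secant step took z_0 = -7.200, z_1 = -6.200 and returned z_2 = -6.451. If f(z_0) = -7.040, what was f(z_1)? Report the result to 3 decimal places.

The secant line through (-7.200, -7.040) and (-6.200, f(z_1)) crosses zero at z_2 = -6.451.
So (-7.200, -7.040), (-6.200, f(z_1)), (-6.451, 0) are collinear:
f(z_1) = -7.040 · (-6.200 − (-6.451)) / (-7.200 − (-6.451)) = -7.040 · (0.25100)/(-0.74900) = 2.35920

2.359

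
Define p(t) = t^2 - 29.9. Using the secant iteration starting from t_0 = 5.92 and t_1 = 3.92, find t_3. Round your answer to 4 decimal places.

5.4799

p(5.92) = 5.146400, p(3.92) = -14.533600
t_2 = 3.920000 − (-14.533600)·(3.920000 − 5.920000) / (-14.533600 − 5.146400) = 3.920000 − (29.067200)/(-19.680000) = 5.396992
p(5.396992) = -0.772479
t_3 = 5.396992 − (-0.772479)·(5.396992 − 3.920000) / (-0.772479 − (-14.533600)) = 5.396992 − (-1.140945)/(13.761121) = 5.479903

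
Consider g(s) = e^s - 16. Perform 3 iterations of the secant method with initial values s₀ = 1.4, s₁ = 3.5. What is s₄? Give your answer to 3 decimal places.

2.822

g(1.4) = -11.94480, g(3.5) = 17.11545
s₂ = 3.50000 − 17.11545·(3.50000 − 1.40000) / (17.11545 − (-11.94480)) = 3.50000 − (35.94245)/(29.06025) = 2.26317
g(2.26317) = -6.38644
s₃ = 2.26317 − (-6.38644)·(2.26317 − 3.50000) / (-6.38644 − 17.11545) = 2.26317 − (7.89891)/(-23.50189) = 2.59927
g(2.59927) = -2.54607
s₄ = 2.59927 − (-2.54607)·(2.59927 − 2.26317) / (-2.54607 − (-6.38644)) = 2.59927 − (-0.85572)/(3.84037) = 2.82209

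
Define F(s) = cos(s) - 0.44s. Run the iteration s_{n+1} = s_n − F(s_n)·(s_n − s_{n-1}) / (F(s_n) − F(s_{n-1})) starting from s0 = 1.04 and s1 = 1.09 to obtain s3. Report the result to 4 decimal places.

F(1.04) = 0.048620, F(1.09) = -0.017115
s2 = 1.090000 − (-0.017115)·(1.090000 − 1.040000) / (-0.017115 − 0.048620) = 1.090000 − (-0.000856)/(-0.065735) = 1.076982
F(1.076982) = 0.000116
s3 = 1.076982 − 0.000116·(1.076982 − 1.090000) / (0.000116 − (-0.017115)) = 1.076982 − (-0.000002)/(0.017230) = 1.077070

1.0771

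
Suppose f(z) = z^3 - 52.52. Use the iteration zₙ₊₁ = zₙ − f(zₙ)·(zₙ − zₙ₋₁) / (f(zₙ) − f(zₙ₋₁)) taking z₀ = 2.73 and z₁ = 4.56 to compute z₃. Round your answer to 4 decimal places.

3.7010

f(2.73) = -32.173583, f(4.56) = 42.298816
z₂ = 4.560000 − 42.298816·(4.560000 − 2.730000) / (42.298816 − (-32.173583)) = 4.560000 − (77.406833)/(74.472399) = 3.520597
f(3.520597) = -8.883596
z₃ = 3.520597 − (-8.883596)·(3.520597 − 4.560000) / (-8.883596 − 42.298816) = 3.520597 − (9.233636)/(-51.182412) = 3.701003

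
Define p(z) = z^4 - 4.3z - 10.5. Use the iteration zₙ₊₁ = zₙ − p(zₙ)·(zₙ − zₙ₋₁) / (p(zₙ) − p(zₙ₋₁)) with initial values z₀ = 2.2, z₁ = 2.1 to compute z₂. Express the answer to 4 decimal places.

p(2.2) = 3.465600, p(2.1) = -0.081900
z₂ = 2.100000 − (-0.081900)·(2.100000 − 2.200000) / (-0.081900 − 3.465600) = 2.100000 − (0.008190)/(-3.547500) = 2.102309

2.1023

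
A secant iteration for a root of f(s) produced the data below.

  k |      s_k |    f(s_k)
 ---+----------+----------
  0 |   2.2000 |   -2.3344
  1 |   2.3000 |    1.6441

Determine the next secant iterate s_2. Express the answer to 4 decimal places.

2.2587

s_2 = 2.3000 − 1.6441·(2.3000 − 2.2000) / (1.6441 − (-2.3344))
   = 2.3000 − (0.164410)/(3.978500) = 2.258675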